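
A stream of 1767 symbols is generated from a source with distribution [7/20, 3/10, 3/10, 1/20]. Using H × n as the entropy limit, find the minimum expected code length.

Entropy H = 1.7884 bits/symbol
Minimum bits = H × n = 1.7884 × 1767
= 3160.06 bits


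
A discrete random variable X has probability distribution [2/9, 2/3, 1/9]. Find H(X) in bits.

H(X) = -Σ p(x) log₂ p(x)
  -2/9 × log₂(2/9) = 0.4822
  -2/3 × log₂(2/3) = 0.3900
  -1/9 × log₂(1/9) = 0.3522
H(X) = 1.2244 bits


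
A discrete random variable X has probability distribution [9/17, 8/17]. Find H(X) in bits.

H(X) = -Σ p(x) log₂ p(x)
  -9/17 × log₂(9/17) = 0.4858
  -8/17 × log₂(8/17) = 0.5117
H(X) = 0.9975 bits


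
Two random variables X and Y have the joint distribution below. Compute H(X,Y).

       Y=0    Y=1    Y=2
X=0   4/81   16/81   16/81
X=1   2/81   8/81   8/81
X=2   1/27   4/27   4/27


H(X,Y) = -Σ p(x,y) log₂ p(x,y)
  p(0,0)=4/81: -0.0494 × log₂(0.0494) = 0.2143
  p(0,1)=16/81: -0.1975 × log₂(0.1975) = 0.4622
  p(0,2)=16/81: -0.1975 × log₂(0.1975) = 0.4622
  p(1,0)=2/81: -0.0247 × log₂(0.0247) = 0.1318
  p(1,1)=8/81: -0.0988 × log₂(0.0988) = 0.3299
  p(1,2)=8/81: -0.0988 × log₂(0.0988) = 0.3299
  p(2,0)=1/27: -0.0370 × log₂(0.0370) = 0.1761
  p(2,1)=4/27: -0.1481 × log₂(0.1481) = 0.4081
  p(2,2)=4/27: -0.1481 × log₂(0.1481) = 0.4081
H(X,Y) = 2.9226 bits


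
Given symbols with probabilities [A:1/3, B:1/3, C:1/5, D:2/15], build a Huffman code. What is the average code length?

Huffman tree construction:
Combine smallest probabilities repeatedly
Resulting codes:
  A: 10 (length 2)
  B: 11 (length 2)
  C: 01 (length 2)
  D: 00 (length 2)
Average length = Σ p(s) × length(s) = 2.0000 bits


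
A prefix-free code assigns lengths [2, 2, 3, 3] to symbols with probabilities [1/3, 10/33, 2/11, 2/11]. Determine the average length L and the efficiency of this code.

Average length L = Σ p_i × l_i = 2.3636 bits
Entropy H = 1.9446 bits
Efficiency η = H/L × 100% = 82.27%


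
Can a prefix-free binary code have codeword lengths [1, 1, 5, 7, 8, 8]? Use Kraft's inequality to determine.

Kraft inequality: Σ 2^(-l_i) ≤ 1 for prefix-free code
Calculating: 2^(-1) + 2^(-1) + 2^(-5) + 2^(-7) + 2^(-8) + 2^(-8)
= 0.5 + 0.5 + 0.03125 + 0.0078125 + 0.00390625 + 0.00390625
= 1.0469
Since 1.0469 > 1, prefix-free code does not exist


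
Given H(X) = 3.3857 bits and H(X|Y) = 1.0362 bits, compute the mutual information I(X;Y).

I(X;Y) = H(X) - H(X|Y)
I(X;Y) = 3.3857 - 1.0362 = 2.3495 bits


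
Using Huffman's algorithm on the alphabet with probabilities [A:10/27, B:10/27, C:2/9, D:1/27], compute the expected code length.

Huffman tree construction:
Combine smallest probabilities repeatedly
Resulting codes:
  A: 11 (length 2)
  B: 0 (length 1)
  C: 101 (length 3)
  D: 100 (length 3)
Average length = Σ p(s) × length(s) = 1.8889 bits


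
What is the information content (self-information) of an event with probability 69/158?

Information content I(x) = -log₂(p(x))
I = -log₂(69/158) = -log₂(0.4367)
I = 1.1953 bits


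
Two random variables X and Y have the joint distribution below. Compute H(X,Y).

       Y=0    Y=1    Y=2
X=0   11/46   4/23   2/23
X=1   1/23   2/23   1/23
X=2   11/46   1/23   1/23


H(X,Y) = -Σ p(x,y) log₂ p(x,y)
  p(0,0)=11/46: -0.2391 × log₂(0.2391) = 0.4936
  p(0,1)=4/23: -0.1739 × log₂(0.1739) = 0.4389
  p(0,2)=2/23: -0.0870 × log₂(0.0870) = 0.3064
  p(1,0)=1/23: -0.0435 × log₂(0.0435) = 0.1967
  p(1,1)=2/23: -0.0870 × log₂(0.0870) = 0.3064
  p(1,2)=1/23: -0.0435 × log₂(0.0435) = 0.1967
  p(2,0)=11/46: -0.2391 × log₂(0.2391) = 0.4936
  p(2,1)=1/23: -0.0435 × log₂(0.0435) = 0.1967
  p(2,2)=1/23: -0.0435 × log₂(0.0435) = 0.1967
H(X,Y) = 2.8256 bits


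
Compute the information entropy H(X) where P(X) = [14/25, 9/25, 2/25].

H(X) = -Σ p(x) log₂ p(x)
  -14/25 × log₂(14/25) = 0.4684
  -9/25 × log₂(9/25) = 0.5306
  -2/25 × log₂(2/25) = 0.2915
H(X) = 1.2906 bits


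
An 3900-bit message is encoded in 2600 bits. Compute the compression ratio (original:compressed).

Compression ratio = Original / Compressed
= 3900 / 2600 = 1.50:1


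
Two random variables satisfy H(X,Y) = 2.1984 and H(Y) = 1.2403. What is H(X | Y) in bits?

Chain rule: H(X,Y) = H(X|Y) + H(Y)
H(X|Y) = H(X,Y) - H(Y) = 2.1984 - 1.2403 = 0.9581 bits


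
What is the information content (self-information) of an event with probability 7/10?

Information content I(x) = -log₂(p(x))
I = -log₂(7/10) = -log₂(0.7000)
I = 0.5146 bits


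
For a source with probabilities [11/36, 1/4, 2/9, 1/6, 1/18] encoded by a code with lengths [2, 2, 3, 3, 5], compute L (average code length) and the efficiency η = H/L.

Average length L = Σ p_i × l_i = 2.5556 bits
Entropy H = 2.1673 bits
Efficiency η = H/L × 100% = 84.81%


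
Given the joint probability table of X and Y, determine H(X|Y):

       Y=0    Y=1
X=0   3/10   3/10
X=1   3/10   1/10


H(X|Y) = Σ_y p(y) H(X|Y=y)
  p(Y=0) = 3/5, H(X|Y=0) = 1.0000
  p(Y=1) = 2/5, H(X|Y=1) = 0.8113
H(X|Y) = 0.6000×1.0000 + 0.4000×0.8113 = 0.9245 bits


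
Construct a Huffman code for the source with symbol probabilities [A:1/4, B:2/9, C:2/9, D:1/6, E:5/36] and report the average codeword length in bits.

Huffman tree construction:
Combine smallest probabilities repeatedly
Resulting codes:
  A: 10 (length 2)
  B: 00 (length 2)
  C: 01 (length 2)
  D: 111 (length 3)
  E: 110 (length 3)
Average length = Σ p(s) × length(s) = 2.3056 bits


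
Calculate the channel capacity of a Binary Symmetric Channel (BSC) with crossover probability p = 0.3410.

For BSC with error probability p:
C = 1 - H(p) where H(p) is binary entropy
H(0.3410) = -0.3410 × log₂(0.3410) - 0.6590 × log₂(0.6590)
H(p) = 0.9258
C = 1 - 0.9258 = 0.0742 bits/use


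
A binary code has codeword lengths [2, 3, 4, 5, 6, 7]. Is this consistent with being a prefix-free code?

Kraft inequality: Σ 2^(-l_i) ≤ 1 for prefix-free code
Calculating: 2^(-2) + 2^(-3) + 2^(-4) + 2^(-5) + 2^(-6) + 2^(-7)
= 0.25 + 0.125 + 0.0625 + 0.03125 + 0.015625 + 0.0078125
= 0.4922
Since 0.4922 ≤ 1, prefix-free code exists


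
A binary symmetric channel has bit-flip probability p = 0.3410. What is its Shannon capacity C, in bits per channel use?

For BSC with error probability p:
C = 1 - H(p) where H(p) is binary entropy
H(0.3410) = -0.3410 × log₂(0.3410) - 0.6590 × log₂(0.6590)
H(p) = 0.9258
C = 1 - 0.9258 = 0.0742 bits/use


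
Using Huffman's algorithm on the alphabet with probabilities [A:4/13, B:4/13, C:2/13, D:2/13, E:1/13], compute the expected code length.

Huffman tree construction:
Combine smallest probabilities repeatedly
Resulting codes:
  A: 10 (length 2)
  B: 11 (length 2)
  C: 011 (length 3)
  D: 00 (length 2)
  E: 010 (length 3)
Average length = Σ p(s) × length(s) = 2.2308 bits


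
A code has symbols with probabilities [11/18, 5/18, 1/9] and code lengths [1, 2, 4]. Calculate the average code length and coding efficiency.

Average length L = Σ p_i × l_i = 1.6111 bits
Entropy H = 1.2997 bits
Efficiency η = H/L × 100% = 80.67%


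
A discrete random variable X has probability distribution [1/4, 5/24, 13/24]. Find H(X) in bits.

H(X) = -Σ p(x) log₂ p(x)
  -1/4 × log₂(1/4) = 0.5000
  -5/24 × log₂(5/24) = 0.4715
  -13/24 × log₂(13/24) = 0.4791
H(X) = 1.4506 bits


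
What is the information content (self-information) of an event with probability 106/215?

Information content I(x) = -log₂(p(x))
I = -log₂(106/215) = -log₂(0.4930)
I = 1.0203 bits


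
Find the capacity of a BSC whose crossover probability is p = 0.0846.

For BSC with error probability p:
C = 1 - H(p) where H(p) is binary entropy
H(0.0846) = -0.0846 × log₂(0.0846) - 0.9154 × log₂(0.9154)
H(p) = 0.4182
C = 1 - 0.4182 = 0.5818 bits/use


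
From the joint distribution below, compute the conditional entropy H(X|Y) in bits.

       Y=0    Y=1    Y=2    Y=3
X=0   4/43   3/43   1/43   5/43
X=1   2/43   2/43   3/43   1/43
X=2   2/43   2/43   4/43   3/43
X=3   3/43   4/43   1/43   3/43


H(X|Y) = Σ_y p(y) H(X|Y=y)
  p(Y=0) = 11/43, H(X|Y=0) = 1.9363
  p(Y=1) = 11/43, H(X|Y=1) = 1.9363
  p(Y=2) = 9/43, H(X|Y=2) = 1.7527
  p(Y=3) = 12/43, H(X|Y=3) = 1.8250
H(X|Y) = 0.2558×1.9363 + 0.2558×1.9363 + 0.2093×1.7527 + 0.2791×1.8250 = 1.8668 bits


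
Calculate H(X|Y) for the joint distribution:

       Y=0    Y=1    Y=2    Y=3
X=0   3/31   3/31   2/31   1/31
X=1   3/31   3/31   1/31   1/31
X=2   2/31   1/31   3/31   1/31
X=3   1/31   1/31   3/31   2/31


H(X|Y) = Σ_y p(y) H(X|Y=y)
  p(Y=0) = 9/31, H(X|Y=0) = 1.8911
  p(Y=1) = 8/31, H(X|Y=1) = 1.8113
  p(Y=2) = 9/31, H(X|Y=2) = 1.8911
  p(Y=3) = 5/31, H(X|Y=3) = 1.9219
H(X|Y) = 0.2903×1.8911 + 0.2581×1.8113 + 0.2903×1.8911 + 0.1613×1.9219 = 1.8755 bits


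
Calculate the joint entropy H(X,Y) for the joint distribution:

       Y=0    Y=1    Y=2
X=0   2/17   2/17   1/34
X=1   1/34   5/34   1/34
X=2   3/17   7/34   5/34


H(X,Y) = -Σ p(x,y) log₂ p(x,y)
  p(0,0)=2/17: -0.1176 × log₂(0.1176) = 0.3632
  p(0,1)=2/17: -0.1176 × log₂(0.1176) = 0.3632
  p(0,2)=1/34: -0.0294 × log₂(0.0294) = 0.1496
  p(1,0)=1/34: -0.0294 × log₂(0.0294) = 0.1496
  p(1,1)=5/34: -0.1471 × log₂(0.1471) = 0.4067
  p(1,2)=1/34: -0.0294 × log₂(0.0294) = 0.1496
  p(2,0)=3/17: -0.1765 × log₂(0.1765) = 0.4416
  p(2,1)=7/34: -0.2059 × log₂(0.2059) = 0.4694
  p(2,2)=5/34: -0.1471 × log₂(0.1471) = 0.4067
H(X,Y) = 2.8998 bits


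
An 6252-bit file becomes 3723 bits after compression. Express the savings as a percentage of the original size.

Space savings = (1 - Compressed/Original) × 100%
= (1 - 3723/6252) × 100%
= 40.45%


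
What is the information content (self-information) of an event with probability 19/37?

Information content I(x) = -log₂(p(x))
I = -log₂(19/37) = -log₂(0.5135)
I = 0.9615 bits


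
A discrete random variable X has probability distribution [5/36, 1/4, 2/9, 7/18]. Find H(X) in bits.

H(X) = -Σ p(x) log₂ p(x)
  -5/36 × log₂(5/36) = 0.3956
  -1/4 × log₂(1/4) = 0.5000
  -2/9 × log₂(2/9) = 0.4822
  -7/18 × log₂(7/18) = 0.5299
H(X) = 1.9076 bits


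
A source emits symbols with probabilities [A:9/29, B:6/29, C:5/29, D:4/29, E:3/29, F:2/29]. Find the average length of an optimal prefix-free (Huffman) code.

Huffman tree construction:
Combine smallest probabilities repeatedly
Resulting codes:
  A: 10 (length 2)
  B: 01 (length 2)
  C: 111 (length 3)
  D: 110 (length 3)
  E: 001 (length 3)
  F: 000 (length 3)
Average length = Σ p(s) × length(s) = 2.4828 bits


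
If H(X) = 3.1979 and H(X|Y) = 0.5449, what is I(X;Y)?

I(X;Y) = H(X) - H(X|Y)
I(X;Y) = 3.1979 - 0.5449 = 2.653 bits


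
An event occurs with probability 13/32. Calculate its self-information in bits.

Information content I(x) = -log₂(p(x))
I = -log₂(13/32) = -log₂(0.4062)
I = 1.2996 bits


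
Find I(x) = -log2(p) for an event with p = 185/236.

Information content I(x) = -log₂(p(x))
I = -log₂(185/236) = -log₂(0.7839)
I = 0.3513 bits


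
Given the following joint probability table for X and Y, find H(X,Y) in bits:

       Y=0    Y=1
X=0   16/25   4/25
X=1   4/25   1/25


H(X,Y) = -Σ p(x,y) log₂ p(x,y)
  p(0,0)=16/25: -0.6400 × log₂(0.6400) = 0.4121
  p(0,1)=4/25: -0.1600 × log₂(0.1600) = 0.4230
  p(1,0)=4/25: -0.1600 × log₂(0.1600) = 0.4230
  p(1,1)=1/25: -0.0400 × log₂(0.0400) = 0.1858
H(X,Y) = 1.4439 bits


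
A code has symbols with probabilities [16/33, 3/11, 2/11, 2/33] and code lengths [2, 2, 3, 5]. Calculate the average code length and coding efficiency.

Average length L = Σ p_i × l_i = 2.3636 bits
Entropy H = 1.7099 bits
Efficiency η = H/L × 100% = 72.34%


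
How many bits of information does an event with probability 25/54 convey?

Information content I(x) = -log₂(p(x))
I = -log₂(25/54) = -log₂(0.4630)
I = 1.1110 bits


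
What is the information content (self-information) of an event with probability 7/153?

Information content I(x) = -log₂(p(x))
I = -log₂(7/153) = -log₂(0.0458)
I = 4.4500 bits


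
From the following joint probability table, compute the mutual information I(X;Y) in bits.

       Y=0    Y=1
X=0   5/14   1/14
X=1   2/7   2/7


H(X) = 0.9852, H(Y) = 0.9403, H(X,Y) = 1.8352
I(X;Y) = H(X) + H(Y) - H(X,Y) = 0.0903 bits


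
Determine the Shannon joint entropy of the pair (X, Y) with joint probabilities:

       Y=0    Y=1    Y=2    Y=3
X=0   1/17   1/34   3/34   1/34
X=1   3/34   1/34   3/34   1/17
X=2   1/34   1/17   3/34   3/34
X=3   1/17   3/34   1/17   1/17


H(X,Y) = -Σ p(x,y) log₂ p(x,y)
  p(0,0)=1/17: -0.0588 × log₂(0.0588) = 0.2404
  p(0,1)=1/34: -0.0294 × log₂(0.0294) = 0.1496
  p(0,2)=3/34: -0.0882 × log₂(0.0882) = 0.3090
  p(0,3)=1/34: -0.0294 × log₂(0.0294) = 0.1496
  p(1,0)=3/34: -0.0882 × log₂(0.0882) = 0.3090
  p(1,1)=1/34: -0.0294 × log₂(0.0294) = 0.1496
  p(1,2)=3/34: -0.0882 × log₂(0.0882) = 0.3090
  p(1,3)=1/17: -0.0588 × log₂(0.0588) = 0.2404
  p(2,0)=1/34: -0.0294 × log₂(0.0294) = 0.1496
  p(2,1)=1/17: -0.0588 × log₂(0.0588) = 0.2404
  p(2,2)=3/34: -0.0882 × log₂(0.0882) = 0.3090
  p(2,3)=3/34: -0.0882 × log₂(0.0882) = 0.3090
  p(3,0)=1/17: -0.0588 × log₂(0.0588) = 0.2404
  p(3,1)=3/34: -0.0882 × log₂(0.0882) = 0.3090
  p(3,2)=1/17: -0.0588 × log₂(0.0588) = 0.2404
  p(3,3)=1/17: -0.0588 × log₂(0.0588) = 0.2404
H(X,Y) = 3.8954 bits


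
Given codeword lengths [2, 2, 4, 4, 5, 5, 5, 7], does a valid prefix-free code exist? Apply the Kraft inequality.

Kraft inequality: Σ 2^(-l_i) ≤ 1 for prefix-free code
Calculating: 2^(-2) + 2^(-2) + 2^(-4) + 2^(-4) + 2^(-5) + 2^(-5) + 2^(-5) + 2^(-7)
= 0.25 + 0.25 + 0.0625 + 0.0625 + 0.03125 + 0.03125 + 0.03125 + 0.0078125
= 0.7266
Since 0.7266 ≤ 1, prefix-free code exists


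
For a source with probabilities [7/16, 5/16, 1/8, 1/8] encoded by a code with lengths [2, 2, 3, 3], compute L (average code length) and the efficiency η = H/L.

Average length L = Σ p_i × l_i = 2.2500 bits
Entropy H = 1.7962 bits
Efficiency η = H/L × 100% = 79.83%


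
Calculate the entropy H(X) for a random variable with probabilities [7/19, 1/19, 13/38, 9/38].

H(X) = -Σ p(x) log₂ p(x)
  -7/19 × log₂(7/19) = 0.5307
  -1/19 × log₂(1/19) = 0.2236
  -13/38 × log₂(13/38) = 0.5294
  -9/38 × log₂(9/38) = 0.4922
H(X) = 1.7759 bits


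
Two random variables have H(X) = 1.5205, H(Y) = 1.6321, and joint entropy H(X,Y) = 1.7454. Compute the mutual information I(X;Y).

I(X;Y) = H(X) + H(Y) - H(X,Y)
I(X;Y) = 1.5205 + 1.6321 - 1.7454 = 1.4072 bits


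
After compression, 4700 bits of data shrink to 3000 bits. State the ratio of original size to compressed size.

Compression ratio = Original / Compressed
= 4700 / 3000 = 1.57:1


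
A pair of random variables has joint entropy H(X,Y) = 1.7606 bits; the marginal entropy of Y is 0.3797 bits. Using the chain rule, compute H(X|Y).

Chain rule: H(X,Y) = H(X|Y) + H(Y)
H(X|Y) = H(X,Y) - H(Y) = 1.7606 - 0.3797 = 1.3809 bits


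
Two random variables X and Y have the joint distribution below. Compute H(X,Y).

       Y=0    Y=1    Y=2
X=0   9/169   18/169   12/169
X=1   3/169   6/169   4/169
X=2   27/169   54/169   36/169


H(X,Y) = -Σ p(x,y) log₂ p(x,y)
  p(0,0)=9/169: -0.0533 × log₂(0.0533) = 0.2253
  p(0,1)=18/169: -0.1065 × log₂(0.1065) = 0.3441
  p(0,2)=12/169: -0.0710 × log₂(0.0710) = 0.2710
  p(1,0)=3/169: -0.0178 × log₂(0.0178) = 0.1032
  p(1,1)=6/169: -0.0355 × log₂(0.0355) = 0.1710
  p(1,2)=4/169: -0.0237 × log₂(0.0237) = 0.1278
  p(2,0)=27/169: -0.1598 × log₂(0.1598) = 0.4227
  p(2,1)=54/169: -0.3195 × log₂(0.3195) = 0.5259
  p(2,2)=36/169: -0.2130 × log₂(0.2130) = 0.4752
H(X,Y) = 2.6664 bits


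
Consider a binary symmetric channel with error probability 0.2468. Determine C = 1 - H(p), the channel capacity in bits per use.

For BSC with error probability p:
C = 1 - H(p) where H(p) is binary entropy
H(0.2468) = -0.2468 × log₂(0.2468) - 0.7532 × log₂(0.7532)
H(p) = 0.8062
C = 1 - 0.8062 = 0.1938 bits/use


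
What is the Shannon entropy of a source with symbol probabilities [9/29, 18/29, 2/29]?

H(X) = -Σ p(x) log₂ p(x)
  -9/29 × log₂(9/29) = 0.5239
  -18/29 × log₂(18/29) = 0.4271
  -2/29 × log₂(2/29) = 0.2661
H(X) = 1.2170 bits


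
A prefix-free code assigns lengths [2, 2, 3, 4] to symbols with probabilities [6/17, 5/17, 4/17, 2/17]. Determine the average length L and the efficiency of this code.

Average length L = Σ p_i × l_i = 2.4706 bits
Entropy H = 1.9040 bits
Efficiency η = H/L × 100% = 77.07%


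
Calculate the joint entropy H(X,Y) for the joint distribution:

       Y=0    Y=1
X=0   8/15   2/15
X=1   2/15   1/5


H(X,Y) = -Σ p(x,y) log₂ p(x,y)
  p(0,0)=8/15: -0.5333 × log₂(0.5333) = 0.4837
  p(0,1)=2/15: -0.1333 × log₂(0.1333) = 0.3876
  p(1,0)=2/15: -0.1333 × log₂(0.1333) = 0.3876
  p(1,1)=1/5: -0.2000 × log₂(0.2000) = 0.4644
H(X,Y) = 1.7232 bits


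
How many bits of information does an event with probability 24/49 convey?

Information content I(x) = -log₂(p(x))
I = -log₂(24/49) = -log₂(0.4898)
I = 1.0297 bits


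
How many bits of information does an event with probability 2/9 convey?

Information content I(x) = -log₂(p(x))
I = -log₂(2/9) = -log₂(0.2222)
I = 2.1699 bits


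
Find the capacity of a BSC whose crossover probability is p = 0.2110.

For BSC with error probability p:
C = 1 - H(p) where H(p) is binary entropy
H(0.2110) = -0.2110 × log₂(0.2110) - 0.7890 × log₂(0.7890)
H(p) = 0.7434
C = 1 - 0.7434 = 0.2566 bits/use


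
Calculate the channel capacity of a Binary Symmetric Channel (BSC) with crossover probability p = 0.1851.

For BSC with error probability p:
C = 1 - H(p) where H(p) is binary entropy
H(0.1851) = -0.1851 × log₂(0.1851) - 0.8149 × log₂(0.8149)
H(p) = 0.6911
C = 1 - 0.6911 = 0.3089 bits/use


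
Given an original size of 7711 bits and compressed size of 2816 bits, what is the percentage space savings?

Space savings = (1 - Compressed/Original) × 100%
= (1 - 2816/7711) × 100%
= 63.48%


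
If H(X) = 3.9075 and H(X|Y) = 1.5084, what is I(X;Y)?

I(X;Y) = H(X) - H(X|Y)
I(X;Y) = 3.9075 - 1.5084 = 2.3991 bits


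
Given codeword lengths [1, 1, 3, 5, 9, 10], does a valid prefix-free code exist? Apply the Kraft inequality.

Kraft inequality: Σ 2^(-l_i) ≤ 1 for prefix-free code
Calculating: 2^(-1) + 2^(-1) + 2^(-3) + 2^(-5) + 2^(-9) + 2^(-10)
= 0.5 + 0.5 + 0.125 + 0.03125 + 0.001953125 + 0.0009765625
= 1.1592
Since 1.1592 > 1, prefix-free code does not exist


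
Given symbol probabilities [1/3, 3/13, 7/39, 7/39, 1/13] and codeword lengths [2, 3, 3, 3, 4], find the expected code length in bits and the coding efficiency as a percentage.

Average length L = Σ p_i × l_i = 2.7436 bits
Entropy H = 2.1907 bits
Efficiency η = H/L × 100% = 79.85%


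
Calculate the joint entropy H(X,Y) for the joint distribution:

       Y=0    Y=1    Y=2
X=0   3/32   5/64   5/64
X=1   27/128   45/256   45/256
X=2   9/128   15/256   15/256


H(X,Y) = -Σ p(x,y) log₂ p(x,y)
  p(0,0)=3/32: -0.0938 × log₂(0.0938) = 0.3202
  p(0,1)=5/64: -0.0781 × log₂(0.0781) = 0.2873
  p(0,2)=5/64: -0.0781 × log₂(0.0781) = 0.2873
  p(1,0)=27/128: -0.2109 × log₂(0.2109) = 0.4736
  p(1,1)=45/256: -0.1758 × log₂(0.1758) = 0.4409
  p(1,2)=45/256: -0.1758 × log₂(0.1758) = 0.4409
  p(2,0)=9/128: -0.0703 × log₂(0.0703) = 0.2693
  p(2,1)=15/256: -0.0586 × log₂(0.0586) = 0.2398
  p(2,2)=15/256: -0.0586 × log₂(0.0586) = 0.2398
H(X,Y) = 2.9992 bits


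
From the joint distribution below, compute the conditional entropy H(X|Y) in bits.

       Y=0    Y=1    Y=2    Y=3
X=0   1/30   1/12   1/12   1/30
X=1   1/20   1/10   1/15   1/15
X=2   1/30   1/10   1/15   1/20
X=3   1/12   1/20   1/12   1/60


H(X|Y) = Σ_y p(y) H(X|Y=y)
  p(Y=0) = 1/5, H(X|Y=0) = 1.8879
  p(Y=1) = 1/3, H(X|Y=1) = 1.9527
  p(Y=2) = 3/10, H(X|Y=2) = 1.9911
  p(Y=3) = 1/6, H(X|Y=3) = 1.8464
H(X|Y) = 0.2000×1.8879 + 0.3333×1.9527 + 0.3000×1.9911 + 0.1667×1.8464 = 1.9336 bits


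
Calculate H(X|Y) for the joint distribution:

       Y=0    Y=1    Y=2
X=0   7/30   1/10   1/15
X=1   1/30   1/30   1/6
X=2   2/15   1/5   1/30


H(X|Y) = Σ_y p(y) H(X|Y=y)
  p(Y=0) = 2/5, H(X|Y=0) = 1.2807
  p(Y=1) = 1/3, H(X|Y=1) = 1.2955
  p(Y=2) = 4/15, H(X|Y=2) = 1.2988
H(X|Y) = 0.4000×1.2807 + 0.3333×1.2955 + 0.2667×1.2988 = 1.2904 bits


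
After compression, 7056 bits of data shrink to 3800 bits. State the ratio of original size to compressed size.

Compression ratio = Original / Compressed
= 7056 / 3800 = 1.86:1


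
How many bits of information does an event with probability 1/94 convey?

Information content I(x) = -log₂(p(x))
I = -log₂(1/94) = -log₂(0.0106)
I = 6.5546 bits


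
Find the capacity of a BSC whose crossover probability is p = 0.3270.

For BSC with error probability p:
C = 1 - H(p) where H(p) is binary entropy
H(0.3270) = -0.3270 × log₂(0.3270) - 0.6730 × log₂(0.6730)
H(p) = 0.9118
C = 1 - 0.9118 = 0.0882 bits/use


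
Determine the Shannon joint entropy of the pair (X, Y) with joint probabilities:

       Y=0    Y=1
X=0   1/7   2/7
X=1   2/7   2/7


H(X,Y) = -Σ p(x,y) log₂ p(x,y)
  p(0,0)=1/7: -0.1429 × log₂(0.1429) = 0.4011
  p(0,1)=2/7: -0.2857 × log₂(0.2857) = 0.5164
  p(1,0)=2/7: -0.2857 × log₂(0.2857) = 0.5164
  p(1,1)=2/7: -0.2857 × log₂(0.2857) = 0.5164
H(X,Y) = 1.9502 bits


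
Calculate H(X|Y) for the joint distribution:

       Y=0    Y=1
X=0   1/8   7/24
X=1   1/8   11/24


H(X|Y) = Σ_y p(y) H(X|Y=y)
  p(Y=0) = 1/4, H(X|Y=0) = 1.0000
  p(Y=1) = 3/4, H(X|Y=1) = 0.9641
H(X|Y) = 0.2500×1.0000 + 0.7500×0.9641 = 0.9731 bits


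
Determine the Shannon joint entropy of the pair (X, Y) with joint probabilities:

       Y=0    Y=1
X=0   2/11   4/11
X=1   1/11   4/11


H(X,Y) = -Σ p(x,y) log₂ p(x,y)
  p(0,0)=2/11: -0.1818 × log₂(0.1818) = 0.4472
  p(0,1)=4/11: -0.3636 × log₂(0.3636) = 0.5307
  p(1,0)=1/11: -0.0909 × log₂(0.0909) = 0.3145
  p(1,1)=4/11: -0.3636 × log₂(0.3636) = 0.5307
H(X,Y) = 1.8231 bits


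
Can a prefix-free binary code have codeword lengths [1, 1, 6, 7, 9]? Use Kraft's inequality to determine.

Kraft inequality: Σ 2^(-l_i) ≤ 1 for prefix-free code
Calculating: 2^(-1) + 2^(-1) + 2^(-6) + 2^(-7) + 2^(-9)
= 0.5 + 0.5 + 0.015625 + 0.0078125 + 0.001953125
= 1.0254
Since 1.0254 > 1, prefix-free code does not exist


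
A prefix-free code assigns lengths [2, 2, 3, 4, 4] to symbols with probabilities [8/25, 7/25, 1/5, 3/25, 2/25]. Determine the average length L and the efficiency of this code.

Average length L = Σ p_i × l_i = 2.6000 bits
Entropy H = 2.1632 bits
Efficiency η = H/L × 100% = 83.20%


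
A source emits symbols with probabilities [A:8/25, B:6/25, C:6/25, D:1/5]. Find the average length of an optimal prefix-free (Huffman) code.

Huffman tree construction:
Combine smallest probabilities repeatedly
Resulting codes:
  A: 11 (length 2)
  B: 01 (length 2)
  C: 10 (length 2)
  D: 00 (length 2)
Average length = Σ p(s) × length(s) = 2.0000 bits


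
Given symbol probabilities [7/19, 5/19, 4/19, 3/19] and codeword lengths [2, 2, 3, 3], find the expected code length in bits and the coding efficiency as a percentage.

Average length L = Σ p_i × l_i = 2.3684 bits
Entropy H = 1.9313 bits
Efficiency η = H/L × 100% = 81.54%


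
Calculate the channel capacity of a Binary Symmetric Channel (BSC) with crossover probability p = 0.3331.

For BSC with error probability p:
C = 1 - H(p) where H(p) is binary entropy
H(0.3331) = -0.3331 × log₂(0.3331) - 0.6669 × log₂(0.6669)
H(p) = 0.9181
C = 1 - 0.9181 = 0.0819 bits/use


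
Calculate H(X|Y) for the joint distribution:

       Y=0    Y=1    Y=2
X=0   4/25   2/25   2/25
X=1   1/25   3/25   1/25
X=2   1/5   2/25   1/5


H(X|Y) = Σ_y p(y) H(X|Y=y)
  p(Y=0) = 2/5, H(X|Y=0) = 1.3610
  p(Y=1) = 7/25, H(X|Y=1) = 1.5567
  p(Y=2) = 8/25, H(X|Y=2) = 1.2988
H(X|Y) = 0.4000×1.3610 + 0.2800×1.5567 + 0.3200×1.2988 = 1.3959 bits


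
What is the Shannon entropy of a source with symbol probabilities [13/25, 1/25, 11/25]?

H(X) = -Σ p(x) log₂ p(x)
  -13/25 × log₂(13/25) = 0.4906
  -1/25 × log₂(1/25) = 0.1858
  -11/25 × log₂(11/25) = 0.5211
H(X) = 1.1975 bits


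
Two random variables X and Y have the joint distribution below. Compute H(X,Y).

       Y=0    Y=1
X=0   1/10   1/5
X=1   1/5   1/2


H(X,Y) = -Σ p(x,y) log₂ p(x,y)
  p(0,0)=1/10: -0.1000 × log₂(0.1000) = 0.3322
  p(0,1)=1/5: -0.2000 × log₂(0.2000) = 0.4644
  p(1,0)=1/5: -0.2000 × log₂(0.2000) = 0.4644
  p(1,1)=1/2: -0.5000 × log₂(0.5000) = 0.5000
H(X,Y) = 1.7610 bits


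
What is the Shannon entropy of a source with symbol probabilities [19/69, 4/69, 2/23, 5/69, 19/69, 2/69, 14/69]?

H(X) = -Σ p(x) log₂ p(x)
  -19/69 × log₂(19/69) = 0.5123
  -4/69 × log₂(4/69) = 0.2382
  -2/23 × log₂(2/23) = 0.3064
  -5/69 × log₂(5/69) = 0.2744
  -19/69 × log₂(19/69) = 0.5123
  -2/69 × log₂(2/69) = 0.1481
  -14/69 × log₂(14/69) = 0.4669
H(X) = 2.4586 bits


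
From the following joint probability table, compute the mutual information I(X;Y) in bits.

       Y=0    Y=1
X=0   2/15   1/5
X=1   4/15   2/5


H(X) = 0.9183, H(Y) = 0.9710, H(X,Y) = 1.8892
I(X;Y) = H(X) + H(Y) - H(X,Y) = 0.0000 bits


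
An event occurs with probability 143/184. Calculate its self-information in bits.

Information content I(x) = -log₂(p(x))
I = -log₂(143/184) = -log₂(0.7772)
I = 0.3637 bits


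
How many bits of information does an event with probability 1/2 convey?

Information content I(x) = -log₂(p(x))
I = -log₂(1/2) = -log₂(0.5000)
I = 1.0000 bits


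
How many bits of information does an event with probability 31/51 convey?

Information content I(x) = -log₂(p(x))
I = -log₂(31/51) = -log₂(0.6078)
I = 0.7182 bits


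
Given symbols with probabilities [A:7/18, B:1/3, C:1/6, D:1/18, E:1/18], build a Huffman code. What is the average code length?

Huffman tree construction:
Combine smallest probabilities repeatedly
Resulting codes:
  A: 0 (length 1)
  B: 11 (length 2)
  C: 101 (length 3)
  D: 1000 (length 4)
  E: 1001 (length 4)
Average length = Σ p(s) × length(s) = 2.0000 bits


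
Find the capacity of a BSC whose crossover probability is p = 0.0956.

For BSC with error probability p:
C = 1 - H(p) where H(p) is binary entropy
H(0.0956) = -0.0956 × log₂(0.0956) - 0.9044 × log₂(0.9044)
H(p) = 0.4549
C = 1 - 0.4549 = 0.5451 bits/use


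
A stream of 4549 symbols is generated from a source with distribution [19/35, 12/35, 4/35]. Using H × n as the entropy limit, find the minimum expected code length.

Entropy H = 1.3656 bits/symbol
Minimum bits = H × n = 1.3656 × 4549
= 6211.95 bits


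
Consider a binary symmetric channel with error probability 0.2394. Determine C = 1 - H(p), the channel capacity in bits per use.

For BSC with error probability p:
C = 1 - H(p) where H(p) is binary entropy
H(0.2394) = -0.2394 × log₂(0.2394) - 0.7606 × log₂(0.7606)
H(p) = 0.7940
C = 1 - 0.7940 = 0.2060 bits/use


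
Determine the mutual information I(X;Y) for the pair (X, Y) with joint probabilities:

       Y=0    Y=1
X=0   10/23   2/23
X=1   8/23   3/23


H(X) = 0.9986, H(Y) = 0.7554, H(X,Y) = 1.7421
I(X;Y) = H(X) + H(Y) - H(X,Y) = 0.0119 bits


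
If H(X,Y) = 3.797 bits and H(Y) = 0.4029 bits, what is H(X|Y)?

Chain rule: H(X,Y) = H(X|Y) + H(Y)
H(X|Y) = H(X,Y) - H(Y) = 3.797 - 0.4029 = 3.3941 bits


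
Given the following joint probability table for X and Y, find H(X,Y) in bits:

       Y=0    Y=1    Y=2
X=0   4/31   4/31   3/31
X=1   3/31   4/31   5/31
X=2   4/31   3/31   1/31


H(X,Y) = -Σ p(x,y) log₂ p(x,y)
  p(0,0)=4/31: -0.1290 × log₂(0.1290) = 0.3812
  p(0,1)=4/31: -0.1290 × log₂(0.1290) = 0.3812
  p(0,2)=3/31: -0.0968 × log₂(0.0968) = 0.3261
  p(1,0)=3/31: -0.0968 × log₂(0.0968) = 0.3261
  p(1,1)=4/31: -0.1290 × log₂(0.1290) = 0.3812
  p(1,2)=5/31: -0.1613 × log₂(0.1613) = 0.4246
  p(2,0)=4/31: -0.1290 × log₂(0.1290) = 0.3812
  p(2,1)=3/31: -0.0968 × log₂(0.0968) = 0.3261
  p(2,2)=1/31: -0.0323 × log₂(0.0323) = 0.1598
H(X,Y) = 3.0873 bits


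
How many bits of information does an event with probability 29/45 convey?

Information content I(x) = -log₂(p(x))
I = -log₂(29/45) = -log₂(0.6444)
I = 0.6339 bits


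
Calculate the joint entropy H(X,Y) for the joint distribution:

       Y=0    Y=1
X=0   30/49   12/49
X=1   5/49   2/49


H(X,Y) = -Σ p(x,y) log₂ p(x,y)
  p(0,0)=30/49: -0.6122 × log₂(0.6122) = 0.4334
  p(0,1)=12/49: -0.2449 × log₂(0.2449) = 0.4971
  p(1,0)=5/49: -0.1020 × log₂(0.1020) = 0.3360
  p(1,1)=2/49: -0.0408 × log₂(0.0408) = 0.1884
H(X,Y) = 1.4548 bits


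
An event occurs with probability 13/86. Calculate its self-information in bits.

Information content I(x) = -log₂(p(x))
I = -log₂(13/86) = -log₂(0.1512)
I = 2.7258 bits


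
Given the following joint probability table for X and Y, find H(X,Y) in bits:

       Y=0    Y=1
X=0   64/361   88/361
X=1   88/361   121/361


H(X,Y) = -Σ p(x,y) log₂ p(x,y)
  p(0,0)=64/361: -0.1773 × log₂(0.1773) = 0.4425
  p(0,1)=88/361: -0.2438 × log₂(0.2438) = 0.4964
  p(1,0)=88/361: -0.2438 × log₂(0.2438) = 0.4964
  p(1,1)=121/361: -0.3352 × log₂(0.3352) = 0.5286
H(X,Y) = 1.9639 bits


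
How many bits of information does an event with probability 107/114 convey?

Information content I(x) = -log₂(p(x))
I = -log₂(107/114) = -log₂(0.9386)
I = 0.0914 bits


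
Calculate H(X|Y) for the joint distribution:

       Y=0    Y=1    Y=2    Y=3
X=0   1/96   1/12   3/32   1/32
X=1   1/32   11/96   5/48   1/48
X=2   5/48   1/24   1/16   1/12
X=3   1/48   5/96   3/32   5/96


H(X|Y) = Σ_y p(y) H(X|Y=y)
  p(Y=0) = 1/6, H(X|Y=0) = 1.5016
  p(Y=1) = 7/24, H(X|Y=1) = 1.8908
  p(Y=2) = 17/48, H(X|Y=2) = 1.9761
  p(Y=3) = 3/16, H(X|Y=3) = 1.8163
H(X|Y) = 0.1667×1.5016 + 0.2917×1.8908 + 0.3542×1.9761 + 0.1875×1.8163 = 1.8422 bits


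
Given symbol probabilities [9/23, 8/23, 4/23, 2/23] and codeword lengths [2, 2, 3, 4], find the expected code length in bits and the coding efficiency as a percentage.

Average length L = Σ p_i × l_i = 2.3478 bits
Entropy H = 1.8049 bits
Efficiency η = H/L × 100% = 76.88%


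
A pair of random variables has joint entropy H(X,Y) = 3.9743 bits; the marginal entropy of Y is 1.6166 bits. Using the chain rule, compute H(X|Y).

Chain rule: H(X,Y) = H(X|Y) + H(Y)
H(X|Y) = H(X,Y) - H(Y) = 3.9743 - 1.6166 = 2.3577 bits


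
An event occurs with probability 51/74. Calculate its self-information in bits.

Information content I(x) = -log₂(p(x))
I = -log₂(51/74) = -log₂(0.6892)
I = 0.5370 bits


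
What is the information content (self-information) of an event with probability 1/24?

Information content I(x) = -log₂(p(x))
I = -log₂(1/24) = -log₂(0.0417)
I = 4.5850 bits


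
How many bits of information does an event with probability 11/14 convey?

Information content I(x) = -log₂(p(x))
I = -log₂(11/14) = -log₂(0.7857)
I = 0.3479 bits


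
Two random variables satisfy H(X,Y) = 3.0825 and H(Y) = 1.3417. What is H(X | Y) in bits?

Chain rule: H(X,Y) = H(X|Y) + H(Y)
H(X|Y) = H(X,Y) - H(Y) = 3.0825 - 1.3417 = 1.7408 bits


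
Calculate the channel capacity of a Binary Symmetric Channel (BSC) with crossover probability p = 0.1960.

For BSC with error probability p:
C = 1 - H(p) where H(p) is binary entropy
H(0.1960) = -0.1960 × log₂(0.1960) - 0.8040 × log₂(0.8040)
H(p) = 0.7139
C = 1 - 0.7139 = 0.2861 bits/use


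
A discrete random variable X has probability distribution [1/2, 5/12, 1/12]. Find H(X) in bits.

H(X) = -Σ p(x) log₂ p(x)
  -1/2 × log₂(1/2) = 0.5000
  -5/12 × log₂(5/12) = 0.5263
  -1/12 × log₂(1/12) = 0.2987
H(X) = 1.3250 bits


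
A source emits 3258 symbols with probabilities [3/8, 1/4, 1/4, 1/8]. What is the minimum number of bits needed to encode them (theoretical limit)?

Entropy H = 1.9056 bits/symbol
Minimum bits = H × n = 1.9056 × 3258
= 6208.57 bits


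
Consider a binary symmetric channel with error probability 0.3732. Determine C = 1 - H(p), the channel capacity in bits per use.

For BSC with error probability p:
C = 1 - H(p) where H(p) is binary entropy
H(0.3732) = -0.3732 × log₂(0.3732) - 0.6268 × log₂(0.6268)
H(p) = 0.9531
C = 1 - 0.9531 = 0.0469 bits/use


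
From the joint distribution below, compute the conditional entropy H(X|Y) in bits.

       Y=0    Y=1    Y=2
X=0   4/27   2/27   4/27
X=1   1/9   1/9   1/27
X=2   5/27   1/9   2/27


H(X|Y) = Σ_y p(y) H(X|Y=y)
  p(Y=0) = 4/9, H(X|Y=0) = 1.5546
  p(Y=1) = 8/27, H(X|Y=1) = 1.5613
  p(Y=2) = 7/27, H(X|Y=2) = 1.3788
H(X|Y) = 0.4444×1.5546 + 0.2963×1.5613 + 0.2593×1.3788 = 1.5110 bits


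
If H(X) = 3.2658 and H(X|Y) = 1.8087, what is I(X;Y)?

I(X;Y) = H(X) - H(X|Y)
I(X;Y) = 3.2658 - 1.8087 = 1.4571 bits


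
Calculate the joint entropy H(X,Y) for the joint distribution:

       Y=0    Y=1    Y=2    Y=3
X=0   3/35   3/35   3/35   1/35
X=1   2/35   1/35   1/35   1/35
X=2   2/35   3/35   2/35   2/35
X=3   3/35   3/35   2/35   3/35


H(X,Y) = -Σ p(x,y) log₂ p(x,y)
  p(0,0)=3/35: -0.0857 × log₂(0.0857) = 0.3038
  p(0,1)=3/35: -0.0857 × log₂(0.0857) = 0.3038
  p(0,2)=3/35: -0.0857 × log₂(0.0857) = 0.3038
  p(0,3)=1/35: -0.0286 × log₂(0.0286) = 0.1466
  p(1,0)=2/35: -0.0571 × log₂(0.0571) = 0.2360
  p(1,1)=1/35: -0.0286 × log₂(0.0286) = 0.1466
  p(1,2)=1/35: -0.0286 × log₂(0.0286) = 0.1466
  p(1,3)=1/35: -0.0286 × log₂(0.0286) = 0.1466
  p(2,0)=2/35: -0.0571 × log₂(0.0571) = 0.2360
  p(2,1)=3/35: -0.0857 × log₂(0.0857) = 0.3038
  p(2,2)=2/35: -0.0571 × log₂(0.0571) = 0.2360
  p(2,3)=2/35: -0.0571 × log₂(0.0571) = 0.2360
  p(3,0)=3/35: -0.0857 × log₂(0.0857) = 0.3038
  p(3,1)=3/35: -0.0857 × log₂(0.0857) = 0.3038
  p(3,2)=2/35: -0.0571 × log₂(0.0571) = 0.2360
  p(3,3)=3/35: -0.0857 × log₂(0.0857) = 0.3038
H(X,Y) = 3.8926 bits


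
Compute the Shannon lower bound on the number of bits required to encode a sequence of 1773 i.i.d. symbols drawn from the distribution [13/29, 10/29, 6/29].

Entropy H = 1.5189 bits/symbol
Minimum bits = H × n = 1.5189 × 1773
= 2692.92 bits


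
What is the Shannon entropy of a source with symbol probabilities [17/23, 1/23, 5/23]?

H(X) = -Σ p(x) log₂ p(x)
  -17/23 × log₂(17/23) = 0.3223
  -1/23 × log₂(1/23) = 0.1967
  -5/23 × log₂(5/23) = 0.4786
H(X) = 0.9976 bits


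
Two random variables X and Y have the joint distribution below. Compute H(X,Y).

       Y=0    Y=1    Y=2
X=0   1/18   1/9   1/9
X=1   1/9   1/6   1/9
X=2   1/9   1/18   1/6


H(X,Y) = -Σ p(x,y) log₂ p(x,y)
  p(0,0)=1/18: -0.0556 × log₂(0.0556) = 0.2317
  p(0,1)=1/9: -0.1111 × log₂(0.1111) = 0.3522
  p(0,2)=1/9: -0.1111 × log₂(0.1111) = 0.3522
  p(1,0)=1/9: -0.1111 × log₂(0.1111) = 0.3522
  p(1,1)=1/6: -0.1667 × log₂(0.1667) = 0.4308
  p(1,2)=1/9: -0.1111 × log₂(0.1111) = 0.3522
  p(2,0)=1/9: -0.1111 × log₂(0.1111) = 0.3522
  p(2,1)=1/18: -0.0556 × log₂(0.0556) = 0.2317
  p(2,2)=1/6: -0.1667 × log₂(0.1667) = 0.4308
H(X,Y) = 3.0860 bits


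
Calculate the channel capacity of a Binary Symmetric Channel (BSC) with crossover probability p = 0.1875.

For BSC with error probability p:
C = 1 - H(p) where H(p) is binary entropy
H(0.1875) = -0.1875 × log₂(0.1875) - 0.8125 × log₂(0.8125)
H(p) = 0.6962
C = 1 - 0.6962 = 0.3038 bits/use


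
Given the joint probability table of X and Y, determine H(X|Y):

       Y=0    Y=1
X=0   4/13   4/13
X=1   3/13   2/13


H(X|Y) = Σ_y p(y) H(X|Y=y)
  p(Y=0) = 7/13, H(X|Y=0) = 0.9852
  p(Y=1) = 6/13, H(X|Y=1) = 0.9183
H(X|Y) = 0.5385×0.9852 + 0.4615×0.9183 = 0.9543 bits


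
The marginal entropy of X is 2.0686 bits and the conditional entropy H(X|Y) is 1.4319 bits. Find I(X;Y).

I(X;Y) = H(X) - H(X|Y)
I(X;Y) = 2.0686 - 1.4319 = 0.6367 bits


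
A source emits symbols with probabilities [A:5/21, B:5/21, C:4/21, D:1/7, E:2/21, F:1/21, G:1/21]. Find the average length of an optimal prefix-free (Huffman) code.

Huffman tree construction:
Combine smallest probabilities repeatedly
Resulting codes:
  A: 01 (length 2)
  B: 10 (length 2)
  C: 111 (length 3)
  D: 110 (length 3)
  E: 000 (length 3)
  F: 0010 (length 4)
  G: 0011 (length 4)
Average length = Σ p(s) × length(s) = 2.6190 bits


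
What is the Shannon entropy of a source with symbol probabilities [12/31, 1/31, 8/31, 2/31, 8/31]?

H(X) = -Σ p(x) log₂ p(x)
  -12/31 × log₂(12/31) = 0.5300
  -1/31 × log₂(1/31) = 0.1598
  -8/31 × log₂(8/31) = 0.5043
  -2/31 × log₂(2/31) = 0.2551
  -8/31 × log₂(8/31) = 0.5043
H(X) = 1.9536 bits


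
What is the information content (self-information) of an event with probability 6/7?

Information content I(x) = -log₂(p(x))
I = -log₂(6/7) = -log₂(0.8571)
I = 0.2224 bits


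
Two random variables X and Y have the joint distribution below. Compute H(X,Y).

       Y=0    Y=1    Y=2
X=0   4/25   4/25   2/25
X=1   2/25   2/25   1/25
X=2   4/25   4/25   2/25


H(X,Y) = -Σ p(x,y) log₂ p(x,y)
  p(0,0)=4/25: -0.1600 × log₂(0.1600) = 0.4230
  p(0,1)=4/25: -0.1600 × log₂(0.1600) = 0.4230
  p(0,2)=2/25: -0.0800 × log₂(0.0800) = 0.2915
  p(1,0)=2/25: -0.0800 × log₂(0.0800) = 0.2915
  p(1,1)=2/25: -0.0800 × log₂(0.0800) = 0.2915
  p(1,2)=1/25: -0.0400 × log₂(0.0400) = 0.1858
  p(2,0)=4/25: -0.1600 × log₂(0.1600) = 0.4230
  p(2,1)=4/25: -0.1600 × log₂(0.1600) = 0.4230
  p(2,2)=2/25: -0.0800 × log₂(0.0800) = 0.2915
H(X,Y) = 3.0439 bits


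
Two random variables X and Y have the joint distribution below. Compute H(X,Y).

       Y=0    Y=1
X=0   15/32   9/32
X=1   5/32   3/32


H(X,Y) = -Σ p(x,y) log₂ p(x,y)
  p(0,0)=15/32: -0.4688 × log₂(0.4688) = 0.5124
  p(0,1)=9/32: -0.2812 × log₂(0.2812) = 0.5147
  p(1,0)=5/32: -0.1562 × log₂(0.1562) = 0.4184
  p(1,1)=3/32: -0.0938 × log₂(0.0938) = 0.3202
H(X,Y) = 1.7657 bits


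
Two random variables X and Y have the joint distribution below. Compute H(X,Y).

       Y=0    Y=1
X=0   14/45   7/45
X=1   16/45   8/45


H(X,Y) = -Σ p(x,y) log₂ p(x,y)
  p(0,0)=14/45: -0.3111 × log₂(0.3111) = 0.5241
  p(0,1)=7/45: -0.1556 × log₂(0.1556) = 0.4176
  p(1,0)=16/45: -0.3556 × log₂(0.3556) = 0.5304
  p(1,1)=8/45: -0.1778 × log₂(0.1778) = 0.4430
H(X,Y) = 1.9151 bits


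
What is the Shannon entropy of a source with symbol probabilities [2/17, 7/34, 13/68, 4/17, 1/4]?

H(X) = -Σ p(x) log₂ p(x)
  -2/17 × log₂(2/17) = 0.3632
  -7/34 × log₂(7/34) = 0.4694
  -13/68 × log₂(13/68) = 0.4563
  -4/17 × log₂(4/17) = 0.4912
  -1/4 × log₂(1/4) = 0.5000
H(X) = 2.2802 bits


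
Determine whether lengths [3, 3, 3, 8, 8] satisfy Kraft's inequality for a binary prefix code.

Kraft inequality: Σ 2^(-l_i) ≤ 1 for prefix-free code
Calculating: 2^(-3) + 2^(-3) + 2^(-3) + 2^(-8) + 2^(-8)
= 0.125 + 0.125 + 0.125 + 0.00390625 + 0.00390625
= 0.3828
Since 0.3828 ≤ 1, prefix-free code exists


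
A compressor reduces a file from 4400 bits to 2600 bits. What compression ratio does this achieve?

Compression ratio = Original / Compressed
= 4400 / 2600 = 1.69:1


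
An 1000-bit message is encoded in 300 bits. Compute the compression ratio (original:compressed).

Compression ratio = Original / Compressed
= 1000 / 300 = 3.33:1


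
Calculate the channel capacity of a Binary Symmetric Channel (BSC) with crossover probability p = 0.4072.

For BSC with error probability p:
C = 1 - H(p) where H(p) is binary entropy
H(0.4072) = -0.4072 × log₂(0.4072) - 0.5928 × log₂(0.5928)
H(p) = 0.9750
C = 1 - 0.9750 = 0.0250 bits/use
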